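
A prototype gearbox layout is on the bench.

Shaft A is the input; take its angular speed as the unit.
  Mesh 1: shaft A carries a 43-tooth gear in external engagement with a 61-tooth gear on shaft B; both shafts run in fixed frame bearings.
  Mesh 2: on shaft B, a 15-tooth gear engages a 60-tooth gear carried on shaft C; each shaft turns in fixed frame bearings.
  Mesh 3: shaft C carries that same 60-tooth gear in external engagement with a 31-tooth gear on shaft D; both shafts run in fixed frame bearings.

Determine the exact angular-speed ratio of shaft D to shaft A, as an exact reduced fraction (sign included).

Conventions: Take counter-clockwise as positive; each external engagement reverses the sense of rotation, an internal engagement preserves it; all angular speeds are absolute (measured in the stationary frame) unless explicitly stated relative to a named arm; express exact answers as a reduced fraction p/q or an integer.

-645/1891

class = fixed-axis compound train [3 meshes; 3 ratios multiply, 3 sense flips]
mesh 1 [43T→61T]: running ratio 43/61, sense −
mesh 2 [15T→60T]: running ratio 43/244, sense +
mesh 3 [60T→31T]: running ratio 645/1891, sense −
ω_out/ω_in = -645/1891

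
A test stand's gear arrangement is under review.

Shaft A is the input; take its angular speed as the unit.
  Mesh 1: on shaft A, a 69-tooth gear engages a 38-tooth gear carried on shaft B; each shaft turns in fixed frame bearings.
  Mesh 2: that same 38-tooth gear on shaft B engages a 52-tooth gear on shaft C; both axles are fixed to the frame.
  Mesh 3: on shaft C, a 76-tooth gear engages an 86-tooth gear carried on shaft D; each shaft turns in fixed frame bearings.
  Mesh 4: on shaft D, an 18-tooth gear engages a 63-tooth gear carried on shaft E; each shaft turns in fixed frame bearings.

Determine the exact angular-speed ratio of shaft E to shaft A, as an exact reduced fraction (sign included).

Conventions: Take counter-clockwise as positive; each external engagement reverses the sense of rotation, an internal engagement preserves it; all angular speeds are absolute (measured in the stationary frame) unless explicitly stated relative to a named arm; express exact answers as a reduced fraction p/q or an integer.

1311/3913

class = fixed-axis compound train [4 meshes; 4 ratios multiply, 4 sense flips]
mesh 1 [69T→38T]: running ratio 69/38, sense −
mesh 2 [38T→52T]: running ratio 69/52, sense +
mesh 3 [76T→86T]: running ratio 1311/1118, sense −
mesh 4 [18T→63T]: running ratio 1311/3913, sense +
ω_out/ω_in = 1311/3913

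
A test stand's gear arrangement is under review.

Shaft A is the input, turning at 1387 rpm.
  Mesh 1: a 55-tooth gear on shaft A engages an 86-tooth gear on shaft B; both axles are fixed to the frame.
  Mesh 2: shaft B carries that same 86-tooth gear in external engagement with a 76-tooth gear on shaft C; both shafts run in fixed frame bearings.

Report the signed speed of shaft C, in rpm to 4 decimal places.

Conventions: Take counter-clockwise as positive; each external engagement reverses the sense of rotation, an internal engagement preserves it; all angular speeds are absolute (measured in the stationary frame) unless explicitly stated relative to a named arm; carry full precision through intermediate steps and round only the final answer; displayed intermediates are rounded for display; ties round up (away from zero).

class = fixed-axis compound train [2 meshes; 2 ratios multiply, 2 sense flips]
mesh 1 [55T→86T]: ω = 1387.0000×55/86 = 887.0349 rpm, sense flips to −
mesh 2 [86T→76T]: ω = 887.0349×86/76 = 1003.7500 rpm, sense flips to +
signed output speed = +1003.7500 rpm

+1003.7500 rpm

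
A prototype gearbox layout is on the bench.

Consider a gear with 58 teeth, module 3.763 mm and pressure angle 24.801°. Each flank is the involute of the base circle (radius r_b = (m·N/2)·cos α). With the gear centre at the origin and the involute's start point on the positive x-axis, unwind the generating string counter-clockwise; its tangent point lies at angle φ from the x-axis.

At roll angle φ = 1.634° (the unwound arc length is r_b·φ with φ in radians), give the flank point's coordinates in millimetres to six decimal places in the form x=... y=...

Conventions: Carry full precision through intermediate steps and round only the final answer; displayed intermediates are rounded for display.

x=99.102510 y=0.000766

class = single-mesh tooth geometry [base-circle involute, m = 3.763, 58T]
pitch radius r_p = m·N/2 = 3.763·58/2 = 109.127000
base radius r_b = r_p·cos α = 109.127000·cos 24.801° = 99.062234
roll angle φ = 1.634° = 0.02851868 rad
x = r_b·(cos φ + φ·sin φ) = 99.102510
y = r_b·(sin φ − φ·cos φ) = 0.000766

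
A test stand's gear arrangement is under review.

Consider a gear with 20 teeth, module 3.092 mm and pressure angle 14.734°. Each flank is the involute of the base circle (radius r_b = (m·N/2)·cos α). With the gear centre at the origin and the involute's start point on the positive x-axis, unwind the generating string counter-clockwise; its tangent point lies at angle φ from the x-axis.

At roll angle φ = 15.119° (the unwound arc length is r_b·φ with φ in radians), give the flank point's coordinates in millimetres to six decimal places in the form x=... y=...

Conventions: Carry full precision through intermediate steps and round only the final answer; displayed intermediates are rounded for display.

topology: single-mesh involute geometry — m = 3.092, N = 20
pitch radius r_p = m·N/2 = 3.092·20/2 = 30.920000
base radius r_b = r_p·cos α = 30.920000·cos 14.734° = 29.903258
roll angle φ = 15.119° = 0.26387633 rad
x = r_b·(cos φ + φ·sin φ) = 30.926297
y = r_b·(sin φ − φ·cos φ) = 0.181874

x=30.926297 y=0.181874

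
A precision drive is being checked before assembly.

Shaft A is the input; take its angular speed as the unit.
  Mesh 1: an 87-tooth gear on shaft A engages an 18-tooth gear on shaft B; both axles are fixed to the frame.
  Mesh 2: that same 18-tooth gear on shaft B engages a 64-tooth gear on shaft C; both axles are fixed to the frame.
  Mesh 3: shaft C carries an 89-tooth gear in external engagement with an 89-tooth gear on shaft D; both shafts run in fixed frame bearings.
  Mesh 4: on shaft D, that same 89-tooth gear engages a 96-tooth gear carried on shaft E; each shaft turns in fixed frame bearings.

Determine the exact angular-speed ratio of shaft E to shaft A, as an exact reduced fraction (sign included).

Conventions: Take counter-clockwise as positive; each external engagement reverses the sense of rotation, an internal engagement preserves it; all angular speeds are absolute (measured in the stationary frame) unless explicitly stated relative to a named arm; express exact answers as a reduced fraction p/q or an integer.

2581/2048

class = fixed-axis compound train [4 meshes; 4 ratios multiply, 4 sense flips]
mesh 1 [87T→18T]: running ratio 29/6, sense −
mesh 2 [18T→64T]: running ratio 87/64, sense +
mesh 3 [89T→89T]: running ratio 87/64, sense −
mesh 4 [89T→96T]: running ratio 2581/2048, sense +
ω_out/ω_in = 2581/2048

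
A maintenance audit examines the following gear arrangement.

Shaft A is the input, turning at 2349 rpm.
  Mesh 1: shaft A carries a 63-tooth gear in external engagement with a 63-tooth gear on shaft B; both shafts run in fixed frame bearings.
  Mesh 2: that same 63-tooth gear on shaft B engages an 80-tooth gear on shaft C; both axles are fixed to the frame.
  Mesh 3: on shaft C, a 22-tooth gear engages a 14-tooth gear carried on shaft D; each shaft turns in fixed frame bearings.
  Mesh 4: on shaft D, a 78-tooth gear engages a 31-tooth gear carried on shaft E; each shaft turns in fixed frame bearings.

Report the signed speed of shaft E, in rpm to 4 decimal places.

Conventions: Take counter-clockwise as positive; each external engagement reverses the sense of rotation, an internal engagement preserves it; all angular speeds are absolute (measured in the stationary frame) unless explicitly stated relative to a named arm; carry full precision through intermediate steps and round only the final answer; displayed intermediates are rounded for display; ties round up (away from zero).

+7314.1040 rpm

recognized (5 fixed axles, 4 meshes): fixed-axis compound train
mesh 1 [63T→63T]: ω = 2349.0000×63/63 = 2349.0000 rpm, sense flips to −
mesh 2 [63T→80T]: ω = 2349.0000×63/80 = 1849.8375 rpm, sense flips to +
mesh 3 [22T→14T]: ω = 1849.8375×22/14 = 2906.8875 rpm, sense flips to −
mesh 4 [78T→31T]: ω = 2906.8875×78/31 = 7314.1040 rpm, sense flips to +
signed output speed = +7314.1040 rpm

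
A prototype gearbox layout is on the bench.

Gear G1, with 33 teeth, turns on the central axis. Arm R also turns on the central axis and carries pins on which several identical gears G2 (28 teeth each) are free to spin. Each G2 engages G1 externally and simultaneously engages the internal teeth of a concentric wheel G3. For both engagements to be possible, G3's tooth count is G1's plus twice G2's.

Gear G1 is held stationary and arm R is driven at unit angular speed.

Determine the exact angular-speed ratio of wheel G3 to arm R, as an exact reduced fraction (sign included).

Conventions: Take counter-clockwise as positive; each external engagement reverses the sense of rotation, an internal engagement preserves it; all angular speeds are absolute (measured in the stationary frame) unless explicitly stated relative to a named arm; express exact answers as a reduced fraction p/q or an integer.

122/89

recognized (axles ride arm R): planetary set, 33/28/89 teeth
ring teeth: 33 + 2·28 = 89
33(ω_sun−ω_arm) = −89(ω_ring−ω_arm),  ω_sun = 0, ω_arm = 1
ω_ring = 1 − (33/89)(0−1) = 122/89
ω_out/ω_in = 122/89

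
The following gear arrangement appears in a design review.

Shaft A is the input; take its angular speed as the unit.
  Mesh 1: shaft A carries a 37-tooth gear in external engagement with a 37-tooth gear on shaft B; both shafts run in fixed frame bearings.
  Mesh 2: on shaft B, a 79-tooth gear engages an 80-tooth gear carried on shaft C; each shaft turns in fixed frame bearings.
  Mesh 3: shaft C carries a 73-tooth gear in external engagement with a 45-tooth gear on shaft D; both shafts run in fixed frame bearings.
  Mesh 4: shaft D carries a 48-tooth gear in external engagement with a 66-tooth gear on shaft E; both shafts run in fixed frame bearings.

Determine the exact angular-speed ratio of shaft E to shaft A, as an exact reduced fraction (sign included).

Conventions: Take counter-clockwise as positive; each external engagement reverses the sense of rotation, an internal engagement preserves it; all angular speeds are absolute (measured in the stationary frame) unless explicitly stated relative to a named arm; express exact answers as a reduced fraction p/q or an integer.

class = fixed-axis compound train [4 meshes; 4 ratios multiply, 4 sense flips]
mesh 1 [37T→37T]: running ratio 1, sense −
mesh 2 [79T→80T]: running ratio 79/80, sense +
mesh 3 [73T→45T]: running ratio 5767/3600, sense −
mesh 4 [48T→66T]: running ratio 5767/4950, sense +
ω_out/ω_in = 5767/4950

5767/4950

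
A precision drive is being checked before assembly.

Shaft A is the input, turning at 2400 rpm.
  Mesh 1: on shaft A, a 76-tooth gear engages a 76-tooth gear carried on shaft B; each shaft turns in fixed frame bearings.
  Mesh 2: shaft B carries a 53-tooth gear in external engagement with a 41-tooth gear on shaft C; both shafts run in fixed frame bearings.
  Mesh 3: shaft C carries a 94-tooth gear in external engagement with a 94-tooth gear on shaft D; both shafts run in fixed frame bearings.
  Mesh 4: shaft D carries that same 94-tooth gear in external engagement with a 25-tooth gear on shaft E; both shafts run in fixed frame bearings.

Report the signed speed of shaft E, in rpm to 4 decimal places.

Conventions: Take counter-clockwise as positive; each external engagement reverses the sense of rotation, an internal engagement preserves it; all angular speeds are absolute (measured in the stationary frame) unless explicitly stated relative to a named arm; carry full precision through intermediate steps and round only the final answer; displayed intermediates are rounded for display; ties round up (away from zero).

topology: fixed-axis compound train — 4 meshes, A→E
mesh 1 [76T→76T]: ω = 2400.0000×76/76 = 2400.0000 rpm, sense flips to −
mesh 2 [53T→41T]: ω = 2400.0000×53/41 = 3102.4390 rpm, sense flips to +
mesh 3 [94T→94T]: ω = 3102.4390×94/94 = 3102.4390 rpm, sense flips to −
mesh 4 [94T→25T]: ω = 3102.4390×94/25 = 11665.1707 rpm, sense flips to +
signed output speed = +11665.1707 rpm

+11665.1707 rpm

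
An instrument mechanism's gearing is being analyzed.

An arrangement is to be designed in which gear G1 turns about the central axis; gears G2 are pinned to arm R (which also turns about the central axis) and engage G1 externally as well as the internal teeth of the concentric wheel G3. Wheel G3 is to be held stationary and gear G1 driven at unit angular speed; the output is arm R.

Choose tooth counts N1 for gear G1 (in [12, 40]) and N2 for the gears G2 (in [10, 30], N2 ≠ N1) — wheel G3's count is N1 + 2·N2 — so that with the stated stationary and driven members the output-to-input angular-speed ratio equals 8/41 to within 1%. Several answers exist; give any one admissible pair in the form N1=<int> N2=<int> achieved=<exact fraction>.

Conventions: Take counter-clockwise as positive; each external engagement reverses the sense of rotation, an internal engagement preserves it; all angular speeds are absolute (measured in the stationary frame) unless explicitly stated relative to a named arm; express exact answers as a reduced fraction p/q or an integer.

N1=16 N2=25 achieved=8/41

class = planetary set [ratio 8/41 wanted; Willis about the carrier]
Willis with ω_ring = 0: ω_arm/ω_sun = N1/(N1+N3); set equal to 8/41  ⇒  N3/N1 = 1/(8/41) − 1 = 33/8
N3 = N1 + 2·N2  ⇒  N2/N1 = (N3/N1 − 1)/2 = (33/8 − 1)/2 = 25/16
smallest multiple with N1 ≥ 12 and N2 ≥ 10: k = 1  ⇒  N1 = 1·16 = 16, N2 = 1·25 = 25 (N1 ≤ 40, N2 ≤ 30, N2 ≠ N1 ✓), N3 = 16 + 2·25 = 66
check: N1/(N1+N3) with N1 = 16, N3 = 66 gives 8/41; |achieved − target| = 0 ≤ 2/1025 ✓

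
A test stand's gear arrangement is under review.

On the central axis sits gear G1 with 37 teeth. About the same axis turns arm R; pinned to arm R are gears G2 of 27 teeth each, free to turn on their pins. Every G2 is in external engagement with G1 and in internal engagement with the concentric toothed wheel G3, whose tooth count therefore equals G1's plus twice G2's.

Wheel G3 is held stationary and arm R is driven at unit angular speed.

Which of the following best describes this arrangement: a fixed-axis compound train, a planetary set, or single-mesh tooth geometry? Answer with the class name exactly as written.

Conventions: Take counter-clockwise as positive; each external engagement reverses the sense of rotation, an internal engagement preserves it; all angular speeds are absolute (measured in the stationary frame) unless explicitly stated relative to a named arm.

class = planetary set [G3 = 37+2·27 = 91; Willis about the carrier]
classification: planetary set

planetary set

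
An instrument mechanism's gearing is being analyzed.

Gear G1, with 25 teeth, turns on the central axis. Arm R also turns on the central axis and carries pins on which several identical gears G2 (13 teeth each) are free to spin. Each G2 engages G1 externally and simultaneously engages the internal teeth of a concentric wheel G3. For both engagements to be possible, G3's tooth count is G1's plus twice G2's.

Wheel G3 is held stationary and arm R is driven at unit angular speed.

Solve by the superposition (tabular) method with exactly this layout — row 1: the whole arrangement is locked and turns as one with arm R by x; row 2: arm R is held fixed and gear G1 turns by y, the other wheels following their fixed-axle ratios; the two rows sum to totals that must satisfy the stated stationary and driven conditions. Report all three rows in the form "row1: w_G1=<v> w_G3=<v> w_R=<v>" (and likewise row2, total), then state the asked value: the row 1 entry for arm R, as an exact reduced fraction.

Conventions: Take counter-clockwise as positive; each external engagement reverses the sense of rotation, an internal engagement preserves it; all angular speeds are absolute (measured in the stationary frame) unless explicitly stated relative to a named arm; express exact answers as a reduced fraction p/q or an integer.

recognized (axles ride arm R): planetary set, 25/13/51 teeth
row 1: whole set turns with the arm by x
superposition row 2 [arm held]: sun y, ring −(25/51)·y, arm 0
boundary: total ω_ring = x − (25/51)·y = 0 and total ω_arm = x = 1  ⇒  y = 51/25, x = 1
row 2 ring = −(25/51)·51/25 = -1
totals (row 1 + row 2): sun 1 + 51/25 = 76/25, ring 1 + (-1) = 0, arm 1 + 0 = 1
asked cell (row1, arm) = 1

row1: w_G1=1 w_G3=1 w_R=1
row2: w_G1=51/25 w_G3=-1 w_R=0
total: w_G1=76/25 w_G3=0 w_R=1
asked value: 1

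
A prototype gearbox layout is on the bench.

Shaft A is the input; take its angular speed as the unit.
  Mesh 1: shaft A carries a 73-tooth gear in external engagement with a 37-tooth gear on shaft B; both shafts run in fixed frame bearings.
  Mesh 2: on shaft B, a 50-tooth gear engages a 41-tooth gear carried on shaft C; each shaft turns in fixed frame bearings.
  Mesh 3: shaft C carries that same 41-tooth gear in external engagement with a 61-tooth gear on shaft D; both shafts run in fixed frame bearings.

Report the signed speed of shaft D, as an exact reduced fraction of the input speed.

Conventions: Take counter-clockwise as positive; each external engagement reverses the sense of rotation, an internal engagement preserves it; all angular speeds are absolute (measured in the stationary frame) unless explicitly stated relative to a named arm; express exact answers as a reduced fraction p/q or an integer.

3-mesh fixed-axis compound train (all bearings frame-fixed)
mesh 1 [73T→37T]: |ω|/ω_in = 1×73/37 = 73/37, sense flips to −
mesh 2 [50T→41T]: |ω|/ω_in = (73/37)×50/41 = 3650/1517, sense flips to +
mesh 3 [41T→61T]: |ω|/ω_in = (3650/1517)×41/61 = 3650/2257, sense flips to −
signed output speed (× input speed) = -3650/2257

-3650/2257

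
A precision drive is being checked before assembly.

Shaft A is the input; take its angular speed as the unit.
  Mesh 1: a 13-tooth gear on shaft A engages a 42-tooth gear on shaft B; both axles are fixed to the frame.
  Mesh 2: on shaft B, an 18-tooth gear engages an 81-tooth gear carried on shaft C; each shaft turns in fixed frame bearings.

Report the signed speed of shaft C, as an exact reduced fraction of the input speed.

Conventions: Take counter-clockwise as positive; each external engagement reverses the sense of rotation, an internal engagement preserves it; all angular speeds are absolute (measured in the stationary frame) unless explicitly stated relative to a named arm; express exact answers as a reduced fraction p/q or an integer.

2-mesh fixed-axis compound train (all bearings frame-fixed)
mesh 1 [13T→42T]: |ω|/ω_in = 1×13/42 = 13/42, sense flips to −
mesh 2 [18T→81T]: |ω|/ω_in = (13/42)×18/81 = 13/189, sense flips to +
signed output speed (× input speed) = 13/189

13/189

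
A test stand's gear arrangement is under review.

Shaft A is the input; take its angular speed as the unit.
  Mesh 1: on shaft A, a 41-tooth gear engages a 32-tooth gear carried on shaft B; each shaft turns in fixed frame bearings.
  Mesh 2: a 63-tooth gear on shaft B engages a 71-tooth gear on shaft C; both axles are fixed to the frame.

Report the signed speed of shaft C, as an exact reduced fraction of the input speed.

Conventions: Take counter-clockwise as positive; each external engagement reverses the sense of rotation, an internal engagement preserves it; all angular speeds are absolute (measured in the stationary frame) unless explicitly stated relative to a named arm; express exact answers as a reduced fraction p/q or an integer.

2-mesh fixed-axis compound train (all bearings frame-fixed)
mesh 1 [41T→32T]: |ω|/ω_in = 1×41/32 = 41/32, sense flips to −
mesh 2 [63T→71T]: |ω|/ω_in = (41/32)×63/71 = 2583/2272, sense flips to +
signed output speed (× input speed) = 2583/2272

2583/2272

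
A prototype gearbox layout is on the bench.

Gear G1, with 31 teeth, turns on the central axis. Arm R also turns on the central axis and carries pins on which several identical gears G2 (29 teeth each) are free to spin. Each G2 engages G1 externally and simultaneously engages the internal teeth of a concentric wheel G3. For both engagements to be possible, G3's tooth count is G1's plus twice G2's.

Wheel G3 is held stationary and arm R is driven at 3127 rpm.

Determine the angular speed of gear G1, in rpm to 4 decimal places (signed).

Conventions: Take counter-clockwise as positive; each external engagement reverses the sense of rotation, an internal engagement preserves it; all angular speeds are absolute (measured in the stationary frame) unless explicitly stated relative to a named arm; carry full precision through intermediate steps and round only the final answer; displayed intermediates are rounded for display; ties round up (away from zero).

topology: planetary set — G1 31T / G2 29T / G3 89T, arm = carrier (Willis)
normalise by the input: solve with ω_arm = 1, then scale by 3127 rpm
ring teeth: 31 + 2·29 = 89
31(ω_sun−ω_arm) = −89(ω_ring−ω_arm),  ω_ring = 0, ω_arm = 1
ω_sun = 1 − (89/31)(0−1) = 120/31
scale: ω_sun = 120/31 × 3127 rpm = +12104.5161 rpm

+12104.5161 rpm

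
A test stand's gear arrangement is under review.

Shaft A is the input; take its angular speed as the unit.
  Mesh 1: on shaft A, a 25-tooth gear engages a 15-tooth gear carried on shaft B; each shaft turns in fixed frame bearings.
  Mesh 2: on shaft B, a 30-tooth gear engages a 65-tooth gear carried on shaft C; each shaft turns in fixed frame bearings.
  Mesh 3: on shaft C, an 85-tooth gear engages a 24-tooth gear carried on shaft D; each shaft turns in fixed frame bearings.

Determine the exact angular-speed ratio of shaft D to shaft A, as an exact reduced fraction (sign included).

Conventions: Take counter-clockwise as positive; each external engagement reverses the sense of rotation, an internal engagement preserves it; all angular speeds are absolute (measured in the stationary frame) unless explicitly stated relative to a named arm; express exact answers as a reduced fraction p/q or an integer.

class = fixed-axis compound train [3 meshes; 3 ratios multiply, 3 sense flips]
mesh 1 [25T→15T]: running ratio 5/3, sense −
mesh 2 [30T→65T]: running ratio 10/13, sense +
mesh 3 [85T→24T]: running ratio 425/156, sense −
ω_out/ω_in = -425/156

-425/156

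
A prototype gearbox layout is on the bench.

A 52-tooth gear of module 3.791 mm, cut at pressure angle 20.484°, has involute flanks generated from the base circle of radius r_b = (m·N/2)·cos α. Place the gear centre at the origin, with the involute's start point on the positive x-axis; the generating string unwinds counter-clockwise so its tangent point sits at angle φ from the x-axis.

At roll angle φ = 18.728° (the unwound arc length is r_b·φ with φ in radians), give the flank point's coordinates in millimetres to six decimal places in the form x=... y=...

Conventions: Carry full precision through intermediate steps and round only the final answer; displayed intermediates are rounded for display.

x=97.135204 y=1.063403

single-mesh involute tooth geometry (52T wheel at module 3.791)
pitch radius r_p = m·N/2 = 3.791·52/2 = 98.566000
base radius r_b = r_p·cos α = 98.566000·cos 20.484° = 92.333667
roll angle φ = 18.728° = 0.32686526 rad
x = r_b·(cos φ + φ·sin φ) = 97.135204
y = r_b·(sin φ − φ·cos φ) = 1.063403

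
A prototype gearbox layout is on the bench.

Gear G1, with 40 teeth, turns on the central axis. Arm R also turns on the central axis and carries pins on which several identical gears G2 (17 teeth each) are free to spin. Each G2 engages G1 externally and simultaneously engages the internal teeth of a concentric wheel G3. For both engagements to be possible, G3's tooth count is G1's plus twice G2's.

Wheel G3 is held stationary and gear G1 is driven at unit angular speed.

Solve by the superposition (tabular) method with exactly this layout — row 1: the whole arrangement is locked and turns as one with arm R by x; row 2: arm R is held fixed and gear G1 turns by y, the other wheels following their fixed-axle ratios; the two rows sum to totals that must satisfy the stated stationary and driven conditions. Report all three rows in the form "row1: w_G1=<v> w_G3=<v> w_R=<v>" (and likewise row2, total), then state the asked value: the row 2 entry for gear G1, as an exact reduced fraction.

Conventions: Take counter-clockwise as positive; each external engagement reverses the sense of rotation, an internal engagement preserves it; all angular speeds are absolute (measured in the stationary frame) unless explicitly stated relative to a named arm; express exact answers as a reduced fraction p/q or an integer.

recognized (axles ride arm R): planetary set, 40/17/74 teeth
row 1 — lock + rotate with arm: ω_sun = ω_ring = ω_arm = x
row 2 (arm held, sun turns y): ω_ring = −(40/74)·y, ω_arm = 0
boundary: total ω_ring = x − (40/74)·y = 0 and total ω_sun = x + y = 1  ⇒  y = 37/57, x = 20/57
row 2 ring = −(40/74)·37/57 = -20/57
totals (row 1 + row 2): sun 20/57 + 37/57 = 1, ring 20/57 + (-20/57) = 0, arm 20/57 + 0 = 20/57
asked cell (row2, sun) = 37/57

row1: w_G1=20/57 w_G3=20/57 w_R=20/57
row2: w_G1=37/57 w_G3=-20/57 w_R=0
total: w_G1=1 w_G3=0 w_R=20/57
asked value: 37/57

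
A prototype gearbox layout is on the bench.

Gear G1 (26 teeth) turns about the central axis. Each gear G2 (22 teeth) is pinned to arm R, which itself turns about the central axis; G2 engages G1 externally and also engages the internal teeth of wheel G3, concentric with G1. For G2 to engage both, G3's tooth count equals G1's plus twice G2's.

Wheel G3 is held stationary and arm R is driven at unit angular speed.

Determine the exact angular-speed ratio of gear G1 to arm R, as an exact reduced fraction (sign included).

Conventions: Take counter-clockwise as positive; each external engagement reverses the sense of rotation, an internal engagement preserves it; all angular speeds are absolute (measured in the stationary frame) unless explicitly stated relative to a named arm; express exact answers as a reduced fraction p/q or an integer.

48/13

class = planetary set [G3 = 26+2·22 = 70; Willis about the carrier]
ring teeth: 26 + 2·22 = 70
26(ω_sun−ω_arm) = −70(ω_ring−ω_arm),  ω_ring = 0, ω_arm = 1
ω_sun = 1 − (70/26)(0−1) = 48/13
ω_out/ω_in = 48/13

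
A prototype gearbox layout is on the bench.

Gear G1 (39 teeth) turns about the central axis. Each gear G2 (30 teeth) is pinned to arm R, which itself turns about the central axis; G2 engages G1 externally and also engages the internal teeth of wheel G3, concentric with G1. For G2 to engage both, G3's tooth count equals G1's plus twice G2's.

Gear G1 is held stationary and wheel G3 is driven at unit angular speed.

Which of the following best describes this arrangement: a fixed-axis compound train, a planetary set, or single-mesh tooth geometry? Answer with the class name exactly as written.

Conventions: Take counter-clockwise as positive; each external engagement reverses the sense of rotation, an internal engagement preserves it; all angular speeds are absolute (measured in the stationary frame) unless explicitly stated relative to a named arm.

planetary set

recognized (axles ride arm R): planetary set, 39/30/99 teeth
classification: planetary set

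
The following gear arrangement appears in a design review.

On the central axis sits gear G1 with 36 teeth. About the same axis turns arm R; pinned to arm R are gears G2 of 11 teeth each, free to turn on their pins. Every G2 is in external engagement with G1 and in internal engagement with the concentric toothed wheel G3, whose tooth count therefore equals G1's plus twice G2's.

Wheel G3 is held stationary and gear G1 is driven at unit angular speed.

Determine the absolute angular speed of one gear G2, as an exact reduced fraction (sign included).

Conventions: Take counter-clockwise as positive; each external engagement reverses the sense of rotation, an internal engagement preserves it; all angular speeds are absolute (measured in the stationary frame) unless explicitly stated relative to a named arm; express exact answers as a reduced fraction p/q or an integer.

recognized (axles ride arm R): planetary set, 36/11/58 teeth
ring teeth: 36 + 2·11 = 58
36(ω_sun−ω_arm) = −58(ω_ring−ω_arm),  ω_ring = 0, ω_sun = 1
36(1−ω_arm) = −58(0−ω_arm)  ⇒  94·ω_arm = 36  ⇒  ω_arm = 18/47
sun–planet mesh: 36·(1−18/47) = −11·(ω_p−ω_arm)  ⇒  ω_p−ω_arm = -1044/517
ω_p = 18/47 − 1044/517 = -18/11
exact speed ratio = -18/11

-18/11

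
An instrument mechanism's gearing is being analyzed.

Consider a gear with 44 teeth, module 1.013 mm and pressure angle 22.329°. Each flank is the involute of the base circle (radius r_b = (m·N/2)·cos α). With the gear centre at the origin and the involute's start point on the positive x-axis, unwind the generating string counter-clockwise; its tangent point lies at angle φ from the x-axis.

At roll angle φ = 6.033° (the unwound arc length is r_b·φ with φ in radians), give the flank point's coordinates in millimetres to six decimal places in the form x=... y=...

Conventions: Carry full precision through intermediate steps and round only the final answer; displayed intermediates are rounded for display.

class = single-mesh tooth geometry [base-circle involute, m = 1.013, 44T]
pitch radius r_p = m·N/2 = 1.013·44/2 = 22.286000
base radius r_b = r_p·cos α = 22.286000·cos 22.329° = 20.614941
roll angle φ = 6.033° = 0.10529571 rad
x = r_b·(cos φ + φ·sin φ) = 20.728905
y = r_b·(sin φ − φ·cos φ) = 0.008013

x=20.728905 y=0.008013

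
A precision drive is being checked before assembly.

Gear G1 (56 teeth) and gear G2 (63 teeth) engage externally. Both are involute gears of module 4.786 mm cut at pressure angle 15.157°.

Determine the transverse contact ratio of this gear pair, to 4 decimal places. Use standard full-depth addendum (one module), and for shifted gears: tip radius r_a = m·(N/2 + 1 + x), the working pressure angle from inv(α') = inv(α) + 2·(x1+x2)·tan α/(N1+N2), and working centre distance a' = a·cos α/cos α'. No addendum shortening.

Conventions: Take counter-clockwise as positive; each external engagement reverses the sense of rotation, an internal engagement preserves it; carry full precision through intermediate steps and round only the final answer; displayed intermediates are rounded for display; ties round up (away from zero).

2.1242

single-mesh involute tooth geometry (56T engaging 63T at module 4.786)
base radii: r_b1 = 129.346263, r_b2 = 145.514546
tip radii: r_a1 = 138.794000, r_a2 = 155.545000
no profile shift: α' = α, a' = a
action lengths: √(r_a1²−r_b1²) = 50.332084, √(r_a2²−r_b2²) = 54.952380
base pitch p_b = π·m·cos α = 14.512617
CR = (50.332084 + 54.952380 − 284.767000·sin 15.15700°)/14.512617 = 2.124214
contact ratio ≈ 2.1242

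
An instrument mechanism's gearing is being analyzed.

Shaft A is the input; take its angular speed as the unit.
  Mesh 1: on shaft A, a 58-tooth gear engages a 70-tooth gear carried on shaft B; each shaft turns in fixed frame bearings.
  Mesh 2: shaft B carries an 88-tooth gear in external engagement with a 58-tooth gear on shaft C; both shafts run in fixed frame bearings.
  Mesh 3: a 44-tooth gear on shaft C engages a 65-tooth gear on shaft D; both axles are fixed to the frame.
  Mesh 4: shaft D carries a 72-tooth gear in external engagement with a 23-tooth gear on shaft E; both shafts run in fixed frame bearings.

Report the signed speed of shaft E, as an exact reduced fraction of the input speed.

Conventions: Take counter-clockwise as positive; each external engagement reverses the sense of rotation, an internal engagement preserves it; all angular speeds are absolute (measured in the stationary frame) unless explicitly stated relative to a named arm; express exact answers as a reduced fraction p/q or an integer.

4-mesh fixed-axis compound train (all bearings frame-fixed)
mesh 1 [58T→70T]: |ω|/ω_in = 1×58/70 = 29/35, sense flips to −
mesh 2 [88T→58T]: |ω|/ω_in = (29/35)×88/58 = 44/35, sense flips to +
mesh 3 [44T→65T]: |ω|/ω_in = (44/35)×44/65 = 1936/2275, sense flips to −
mesh 4 [72T→23T]: |ω|/ω_in = (1936/2275)×72/23 = 139392/52325, sense flips to +
signed output speed (× input speed) = 139392/52325

139392/52325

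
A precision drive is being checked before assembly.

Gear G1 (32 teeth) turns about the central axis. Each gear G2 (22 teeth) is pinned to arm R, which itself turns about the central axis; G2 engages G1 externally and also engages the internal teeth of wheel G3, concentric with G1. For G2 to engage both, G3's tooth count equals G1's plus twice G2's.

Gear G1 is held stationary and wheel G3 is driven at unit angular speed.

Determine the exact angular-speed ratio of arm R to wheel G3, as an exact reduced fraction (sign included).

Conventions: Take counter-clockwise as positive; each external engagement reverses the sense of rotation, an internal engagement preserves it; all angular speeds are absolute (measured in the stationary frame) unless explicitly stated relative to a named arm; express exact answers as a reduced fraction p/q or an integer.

19/27

class = planetary set [G3 = 32+2·22 = 76; Willis about the carrier]
ring teeth: 32 + 2·22 = 76
32(ω_sun−ω_arm) = −76(ω_ring−ω_arm),  ω_sun = 0, ω_ring = 1
32(0−ω_arm) = −76(1−ω_arm)  ⇒  108·ω_arm = 76  ⇒  ω_arm = 19/27
ω_out/ω_in = 19/27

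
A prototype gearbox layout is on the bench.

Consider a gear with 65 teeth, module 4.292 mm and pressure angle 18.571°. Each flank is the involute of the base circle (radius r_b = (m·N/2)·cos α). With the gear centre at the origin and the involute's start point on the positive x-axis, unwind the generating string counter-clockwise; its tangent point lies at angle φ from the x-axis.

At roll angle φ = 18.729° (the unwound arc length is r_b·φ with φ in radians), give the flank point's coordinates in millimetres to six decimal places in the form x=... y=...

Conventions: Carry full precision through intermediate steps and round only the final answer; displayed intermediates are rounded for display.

x=139.103489 y=1.523092

topology: single-mesh involute geometry — m = 4.292, N = 65
pitch radius r_p = m·N/2 = 4.292·65/2 = 139.490000
base radius r_b = r_p·cos α = 139.490000·cos 18.571° = 132.226718
roll angle φ = 18.729° = 0.32688272 rad
x = r_b·(cos φ + φ·sin φ) = 139.103489
y = r_b·(sin φ − φ·cos φ) = 1.523092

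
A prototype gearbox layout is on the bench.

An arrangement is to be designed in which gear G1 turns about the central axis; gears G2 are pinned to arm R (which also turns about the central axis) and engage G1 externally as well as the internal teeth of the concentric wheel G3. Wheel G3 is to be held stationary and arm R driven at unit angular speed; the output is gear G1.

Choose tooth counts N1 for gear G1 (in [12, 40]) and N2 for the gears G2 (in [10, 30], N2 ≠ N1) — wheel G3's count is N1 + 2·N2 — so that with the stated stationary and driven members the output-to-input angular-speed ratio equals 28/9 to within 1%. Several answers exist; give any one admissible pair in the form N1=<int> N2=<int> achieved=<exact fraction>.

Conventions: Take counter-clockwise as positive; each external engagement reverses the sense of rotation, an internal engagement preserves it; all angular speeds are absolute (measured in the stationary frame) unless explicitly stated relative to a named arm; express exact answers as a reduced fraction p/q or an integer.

design class (target 28/9): planetary set
Willis with ω_ring = 0: ω_sun/ω_arm = (N1+N3)/N1; set equal to 28/9  ⇒  N3/N1 = 28/9 − 1 = 19/9
N3 = N1 + 2·N2  ⇒  N2/N1 = (N3/N1 − 1)/2 = (19/9 − 1)/2 = 5/9
smallest multiple with N1 ≥ 12 and N2 ≥ 10: k = 2  ⇒  N1 = 2·9 = 18, N2 = 2·5 = 10 (N1 ≤ 40, N2 ≤ 30, N2 ≠ N1 ✓), N3 = 18 + 2·10 = 38
check: (N1+N3)/N1 with N1 = 18, N3 = 38 gives 28/9; |achieved − target| = 0 ≤ 7/225 ✓

N1=18 N2=10 achieved=28/9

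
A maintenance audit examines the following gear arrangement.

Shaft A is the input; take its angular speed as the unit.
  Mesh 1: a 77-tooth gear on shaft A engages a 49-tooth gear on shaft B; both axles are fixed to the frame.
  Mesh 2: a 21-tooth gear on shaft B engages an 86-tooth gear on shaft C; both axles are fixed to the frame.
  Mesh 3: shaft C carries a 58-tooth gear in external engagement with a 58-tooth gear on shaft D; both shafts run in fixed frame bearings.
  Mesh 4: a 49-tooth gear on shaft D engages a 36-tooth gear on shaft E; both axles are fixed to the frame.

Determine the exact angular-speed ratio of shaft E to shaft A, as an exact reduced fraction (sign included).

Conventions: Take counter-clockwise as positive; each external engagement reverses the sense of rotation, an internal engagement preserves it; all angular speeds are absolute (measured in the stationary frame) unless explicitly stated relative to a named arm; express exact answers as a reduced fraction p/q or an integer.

539/1032

class = fixed-axis compound train [4 meshes; 4 ratios multiply, 4 sense flips]
mesh 1 [77T→49T]: running ratio 11/7, sense −
mesh 2 [21T→86T]: running ratio 33/86, sense +
mesh 3 [58T→58T]: running ratio 33/86, sense −
mesh 4 [49T→36T]: running ratio 539/1032, sense +
ω_out/ω_in = 539/1032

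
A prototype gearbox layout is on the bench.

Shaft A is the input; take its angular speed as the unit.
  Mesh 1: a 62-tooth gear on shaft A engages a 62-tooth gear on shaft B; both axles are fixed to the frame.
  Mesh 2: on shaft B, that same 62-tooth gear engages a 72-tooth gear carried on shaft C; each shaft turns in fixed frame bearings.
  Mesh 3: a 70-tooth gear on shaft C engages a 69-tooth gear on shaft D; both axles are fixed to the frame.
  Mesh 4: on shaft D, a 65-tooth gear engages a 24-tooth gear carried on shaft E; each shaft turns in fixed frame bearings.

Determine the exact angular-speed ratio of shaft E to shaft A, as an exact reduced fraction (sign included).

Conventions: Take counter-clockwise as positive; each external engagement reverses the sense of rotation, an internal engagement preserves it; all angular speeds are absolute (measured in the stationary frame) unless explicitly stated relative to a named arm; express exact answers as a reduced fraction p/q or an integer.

class = fixed-axis compound train [4 meshes; 4 ratios multiply, 4 sense flips]
mesh 1 [62T→62T]: running ratio 1, sense −
mesh 2 [62T→72T]: running ratio 31/36, sense +
mesh 3 [70T→69T]: running ratio 1085/1242, sense −
mesh 4 [65T→24T]: running ratio 70525/29808, sense +
ω_out/ω_in = 70525/29808

70525/29808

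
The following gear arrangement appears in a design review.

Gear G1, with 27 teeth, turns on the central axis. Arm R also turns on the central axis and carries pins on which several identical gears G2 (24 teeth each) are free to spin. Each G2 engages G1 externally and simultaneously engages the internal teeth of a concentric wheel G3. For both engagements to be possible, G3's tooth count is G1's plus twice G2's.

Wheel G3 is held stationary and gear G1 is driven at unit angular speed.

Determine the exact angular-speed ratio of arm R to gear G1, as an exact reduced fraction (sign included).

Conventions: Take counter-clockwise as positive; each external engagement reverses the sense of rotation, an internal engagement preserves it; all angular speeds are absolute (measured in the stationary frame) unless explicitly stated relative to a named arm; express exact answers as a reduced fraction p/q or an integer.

topology: planetary set — G1 27T / G2 24T / G3 75T, arm = carrier (Willis)
ring teeth: 27 + 2·24 = 75
27(ω_sun−ω_arm) = −75(ω_ring−ω_arm),  ω_ring = 0, ω_sun = 1
27(1−ω_arm) = −75(0−ω_arm)  ⇒  102·ω_arm = 27  ⇒  ω_arm = 9/34
ω_out/ω_in = 9/34

9/34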